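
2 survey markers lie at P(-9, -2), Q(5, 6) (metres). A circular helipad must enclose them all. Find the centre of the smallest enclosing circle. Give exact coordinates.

(-2, 2)

The smallest circle enclosing two points has them as diameter endpoints.
Centre = midpoint = (-2, 2); r² = |PQ|²/4 = 260/4 = 65.
Centre = (-2, 2).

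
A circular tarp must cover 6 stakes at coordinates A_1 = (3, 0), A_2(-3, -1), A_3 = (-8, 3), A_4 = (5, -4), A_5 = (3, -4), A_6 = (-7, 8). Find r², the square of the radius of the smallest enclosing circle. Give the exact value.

72

The farthest pair is A_4–A_6 with squared distance 288. The circle on this segment as diameter has centre (-1, 2) and r² = 288/4 = 72.
Check A_1: distance² to centre = 20 ≤ 72, so it lies inside.
All remaining points lie in this disk, and no smaller disk contains both endpoints, so this is the minimum enclosing circle.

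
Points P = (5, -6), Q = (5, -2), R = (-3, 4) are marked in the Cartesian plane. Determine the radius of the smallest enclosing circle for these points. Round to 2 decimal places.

6.40

Side lengths²: PQ² = 16, PR² = 164, QR² = 100.
Since PR² = 164 ≥ 100 + 16 = 116, the angle opposite PR is not acute, so the smallest enclosing circle has PR as diameter.
Centre = midpoint of PR = (1, -1), r² = 164/4 = 41.
r = √41 ≈ 6.40.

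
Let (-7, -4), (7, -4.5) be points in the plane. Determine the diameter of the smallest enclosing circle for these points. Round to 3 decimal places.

The smallest circle enclosing two points has them as diameter endpoints.
Centre = midpoint = (0, -4.25); r² = |(-7, -4)−(7, -4.5)|²/4 = 196.25/4 = 49.0625.
Diameter = 2r = 2√(49.0625) ≈ 14.009.

14.009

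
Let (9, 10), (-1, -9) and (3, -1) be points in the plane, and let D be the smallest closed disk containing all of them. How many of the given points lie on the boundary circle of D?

Call the three points A, B, C in the order given.
Side lengths²: AB² = 461, AC² = 157, BC² = 80.
Since AB² = 461 ≥ 157 + 80 = 237, the angle opposite AB is not acute, so the smallest enclosing circle has AB as diameter.
Centre = midpoint of AB = (4, 0.5), r² = 461/4 = 115.25.
The points at distance exactly r from the centre are (9, 10), (-1, -9) — 2 points.

2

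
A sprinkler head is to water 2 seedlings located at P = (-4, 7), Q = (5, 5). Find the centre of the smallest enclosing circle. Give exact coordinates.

The smallest circle enclosing two points has them as diameter endpoints.
Centre = midpoint = (0.5, 6); r² = |PQ|²/4 = 85/4 = 21.25.
Centre = (0.5, 6).

(0.5, 6)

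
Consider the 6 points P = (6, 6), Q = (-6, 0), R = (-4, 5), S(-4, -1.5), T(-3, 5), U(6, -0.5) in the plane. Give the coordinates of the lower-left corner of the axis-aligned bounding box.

(-6, -1.5)

x-range [-6, 6], y-range [-1.5, 6].
The lower-left corner is (-6, -1.5).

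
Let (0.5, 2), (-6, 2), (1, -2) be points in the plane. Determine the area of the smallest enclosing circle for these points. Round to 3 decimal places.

51.051

Call the three points A, B, C in the order given.
Side lengths²: AB² = 42.25, AC² = 16.25, BC² = 65.
Since BC² = 65 ≥ 42.25 + 16.25 = 58.5, the angle opposite BC is not acute, so the smallest enclosing circle has BC as diameter.
Centre = midpoint of BC = (-2.5, 0), r² = 65/4 = 16.25.
Area = π·r² = π·16.25 ≈ 51.051.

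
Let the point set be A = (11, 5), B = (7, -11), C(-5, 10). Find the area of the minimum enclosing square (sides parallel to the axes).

The bounding box has width 16 and height 21.
An axis-aligned square enclosing the set must have side ≥ max(width, height).
So the minimum side is max(16, 21) = 21.
Area = 21² = 441.

441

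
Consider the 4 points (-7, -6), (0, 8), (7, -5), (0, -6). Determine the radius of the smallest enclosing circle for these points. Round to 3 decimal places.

8.581

A smallest enclosing disk is always determined by at most three of the input points on its boundary.
The minimum enclosing circle is determined by three boundary points: (-7, -6), (0, 8), (7, -5).
Their circumcentre is (-19/54, -31/54) with r² = 107365/1458.
The farthest remaining point (0, -6) is at distance² 43105/1458 ≤ 107365/1458.
r = √(107365/1458) ≈ 8.581.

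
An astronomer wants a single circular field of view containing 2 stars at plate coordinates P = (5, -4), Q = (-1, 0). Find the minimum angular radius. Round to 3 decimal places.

The smallest circle enclosing two points has them as diameter endpoints.
Centre = midpoint = (2, -2); r² = |PQ|²/4 = 52/4 = 13.
r = √13 ≈ 3.606.

3.606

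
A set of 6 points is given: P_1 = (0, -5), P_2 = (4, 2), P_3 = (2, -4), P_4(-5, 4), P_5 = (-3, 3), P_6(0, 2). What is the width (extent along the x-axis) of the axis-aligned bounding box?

9

max x = 4, min x = -5, so width = 9.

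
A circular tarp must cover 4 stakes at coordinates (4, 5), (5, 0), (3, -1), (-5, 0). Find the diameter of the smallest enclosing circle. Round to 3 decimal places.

10.500

The minimum enclosing circle is determined by three boundary points: (4, 5), (5, 0), (-5, 0).
Their circumcentre is (0, 1.6) with r² = 27.56.
The farthest remaining point (3, -1) is at distance² 15.76 ≤ 27.56.
Diameter = 2r = 2√(27.56) ≈ 10.500.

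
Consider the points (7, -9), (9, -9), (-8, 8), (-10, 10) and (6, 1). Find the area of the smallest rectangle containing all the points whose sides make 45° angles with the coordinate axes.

171

In coordinates u = x + y, v = x − y the rectangle is axis-aligned; the map (x,y)→(u,v) scales areas by 2.
u-values: -2, 0, 0, 0, 7; range = 7 − (-2) = 9.
v-values: 16, 18, -16, -20, 5; range = 18 − (-20) = 38.
Area = (9 × 38) / 2 = 171.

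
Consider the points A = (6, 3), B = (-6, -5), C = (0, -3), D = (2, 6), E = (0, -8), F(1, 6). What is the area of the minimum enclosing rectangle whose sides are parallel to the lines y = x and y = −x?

In coordinates u = x + y, v = x − y the rectangle is axis-aligned; the map (x,y)→(u,v) scales areas by 2.
u-values: 9, -11, -3, 8, -8, 7; range = 9 − (-11) = 20.
v-values: 3, -1, 3, -4, 8, -5; range = 8 − (-5) = 13.
Area = (20 × 13) / 2 = 130.

130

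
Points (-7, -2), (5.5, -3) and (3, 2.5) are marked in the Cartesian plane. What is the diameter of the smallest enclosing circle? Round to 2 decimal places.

Call the three points A, B, C in the order given.
Side lengths²: AB² = 157.25, AC² = 120.25, BC² = 36.5.
Since AB² = 157.25 ≥ 120.25 + 36.5 = 156.75, the angle opposite AB is not acute, so the smallest enclosing circle has AB as diameter.
Centre = midpoint of AB = (-0.75, -2.5), r² = 157.25/4 = 39.3125.
Diameter = 2r = 2√(39.3125) ≈ 12.54.

12.54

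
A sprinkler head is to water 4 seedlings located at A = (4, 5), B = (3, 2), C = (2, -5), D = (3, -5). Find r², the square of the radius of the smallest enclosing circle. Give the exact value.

26

By Welzl's lemma the MEC is supported by two points (diametrically opposite) or three points (on a circumcircle).
The farthest pair is A–C with squared distance 104. The circle on this segment as diameter has centre (3, 0) and r² = 104/4 = 26.
Check B: distance² to centre = 4 ≤ 26, so it lies inside.
All remaining points lie in this disk, and no smaller disk contains both endpoints, so this is the minimum enclosing circle.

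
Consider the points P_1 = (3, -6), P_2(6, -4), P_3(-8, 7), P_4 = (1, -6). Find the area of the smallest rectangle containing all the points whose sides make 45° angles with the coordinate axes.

87.5

In coordinates u = x + y, v = x − y the rectangle is axis-aligned; the map (x,y)→(u,v) scales areas by 2.
u-values: -3, 2, -1, -5; range = 2 − (-5) = 7.
v-values: 9, 10, -15, 7; range = 10 − (-15) = 25.
Area = (7 × 25) / 2 = 87.5.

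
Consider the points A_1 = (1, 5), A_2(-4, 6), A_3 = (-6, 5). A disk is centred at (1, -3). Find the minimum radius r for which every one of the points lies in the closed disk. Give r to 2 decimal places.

10.63

The required radius is the distance from (1, -3) to the farthest point.
Squared distances: 64, 106, 113.
Maximum is 113, attained at A_3.
r = √113 ≈ 10.63.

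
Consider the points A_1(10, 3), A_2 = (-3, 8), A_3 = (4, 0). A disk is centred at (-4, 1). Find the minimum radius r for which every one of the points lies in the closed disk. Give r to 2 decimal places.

14.14

The required radius is the distance from (-4, 1) to the farthest point.
Squared distances: 200, 50, 65.
Maximum is 200, attained at A_1.
r = √200 ≈ 14.14.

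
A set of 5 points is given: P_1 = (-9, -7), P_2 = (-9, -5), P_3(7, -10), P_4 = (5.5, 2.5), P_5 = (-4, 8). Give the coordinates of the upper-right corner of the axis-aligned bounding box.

x-range [-9, 7], y-range [-10, 8].
The upper-right corner is (7, 8).

(7, 8)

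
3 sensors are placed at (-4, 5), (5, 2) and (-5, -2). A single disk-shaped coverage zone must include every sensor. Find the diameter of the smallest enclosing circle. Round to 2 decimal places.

Call the three points A, B, C in the order given.
Side lengths²: AB² = 90, AC² = 50, BC² = 116.
Since BC² = 116 < 90 + 50 = 140, the triangle is acute, so the smallest enclosing circle is the circumcircle.
Circumcentre = (-4/11, 10/11), r² = 3625/121.
Diameter = 2r = 2√(3625/121) ≈ 10.95.

10.95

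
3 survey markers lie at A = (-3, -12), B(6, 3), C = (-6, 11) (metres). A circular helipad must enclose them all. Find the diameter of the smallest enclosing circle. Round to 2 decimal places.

23.19

Side lengths²: AB² = 306, AC² = 538, BC² = 208.
Since AC² = 538 ≥ 306 + 208 = 514, the angle opposite AC is not acute, so the smallest enclosing circle has AC as diameter.
Centre = midpoint of AC = (-4.5, -0.5), r² = 538/4 = 134.5.
Diameter = 2r = 2√(134.5) ≈ 23.19.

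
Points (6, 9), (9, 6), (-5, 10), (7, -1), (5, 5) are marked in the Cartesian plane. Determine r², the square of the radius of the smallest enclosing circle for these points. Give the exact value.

66.25

By Welzl's lemma the MEC is supported by two points (diametrically opposite) or three points (on a circumcircle).
The farthest pair is (-5, 10)–(7, -1) with squared distance 265. The circle on this segment as diameter has centre (1, 4.5) and r² = 265/4 = 66.25.
Check (6, 9): distance² to centre = 45.25 ≤ 66.25, so it lies inside.
All remaining points lie in this disk, and no smaller disk contains both endpoints, so this is the minimum enclosing circle.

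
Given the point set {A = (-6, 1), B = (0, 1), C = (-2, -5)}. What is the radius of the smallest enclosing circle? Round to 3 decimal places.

Side lengths²: AB² = 36, AC² = 52, BC² = 40.
Since AC² = 52 < 40 + 36 = 76, the triangle is acute, so the smallest enclosing circle is the circumcircle.
Circumcentre = (-3, -4/3), r² = 130/9.
r = √(130/9) ≈ 3.801.

3.801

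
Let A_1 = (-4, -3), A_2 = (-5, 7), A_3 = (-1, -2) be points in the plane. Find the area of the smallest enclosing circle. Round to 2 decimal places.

Side lengths²: A_1A_2² = 101, A_1A_3² = 10, A_2A_3² = 97.
Since A_1A_2² = 101 < 97 + 10 = 107, the triangle is acute, so the smallest enclosing circle is the circumcircle.
Circumcentre = (-249/62, 127/62), r² = 48985/1922.
Area = π·r² = π·48985/1922 ≈ 80.07.

80.07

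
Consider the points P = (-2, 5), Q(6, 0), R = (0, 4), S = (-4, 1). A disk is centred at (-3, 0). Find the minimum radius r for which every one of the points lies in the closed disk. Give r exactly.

9

The required radius is the distance from (-3, 0) to the farthest point.
Squared distances: 26, 81, 25, 2.
Maximum is 81, attained at Q.
r = √81 = 9.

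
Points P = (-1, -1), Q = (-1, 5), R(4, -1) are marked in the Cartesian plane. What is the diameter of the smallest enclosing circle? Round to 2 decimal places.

7.81

Side lengths²: PQ² = 36, PR² = 25, QR² = 61.
Since QR² = 61 ≥ 36 + 25 = 61, the angle opposite QR is not acute, so the smallest enclosing circle has QR as diameter.
Centre = midpoint of QR = (1.5, 2), r² = 61/4 = 15.25.
Diameter = 2r = 2√(15.25) ≈ 7.81.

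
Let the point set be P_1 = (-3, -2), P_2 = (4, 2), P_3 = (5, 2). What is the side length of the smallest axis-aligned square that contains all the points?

8

The bounding box has width 8 and height 4.
An axis-aligned square enclosing the set must have side ≥ max(width, height).
So the minimum side is max(8, 4) = 8.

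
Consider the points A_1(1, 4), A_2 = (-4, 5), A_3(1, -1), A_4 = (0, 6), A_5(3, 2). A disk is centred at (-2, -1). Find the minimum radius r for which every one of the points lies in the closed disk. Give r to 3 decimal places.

7.280

The required radius is the distance from (-2, -1) to the farthest point.
Squared distances: 34, 40, 9, 53, 34.
Maximum is 53, attained at A_4.
r = √53 ≈ 7.280.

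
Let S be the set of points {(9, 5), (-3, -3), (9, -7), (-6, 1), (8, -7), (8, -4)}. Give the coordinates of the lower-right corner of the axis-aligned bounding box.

x-range [-6, 9], y-range [-7, 5].
The lower-right corner is (9, -7).

(9, -7)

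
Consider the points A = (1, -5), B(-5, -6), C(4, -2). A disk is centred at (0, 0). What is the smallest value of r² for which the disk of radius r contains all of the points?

61

The required radius is the distance from (0, 0) to the farthest point.
Squared distances: 26, 61, 20.
Maximum is 61, attained at B.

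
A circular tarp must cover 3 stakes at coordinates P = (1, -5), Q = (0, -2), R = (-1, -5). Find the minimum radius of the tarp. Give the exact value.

Side lengths²: PQ² = 10, PR² = 4, QR² = 10.
Since QR² = 10 < 10 + 4 = 14, the triangle is acute, so the smallest enclosing circle is the circumcircle.
Circumcentre = (0, -11/3), r² = 25/9.
r = √(25/9) = 5/3.

5/3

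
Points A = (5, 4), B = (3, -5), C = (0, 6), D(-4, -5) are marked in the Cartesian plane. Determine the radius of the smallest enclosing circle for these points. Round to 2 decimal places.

A smallest enclosing disk is always determined by at most three of the input points on its boundary.
The minimum enclosing circle is determined by three boundary points: A, C, D.
Their circumcentre is (5/14, -5/14) with r² = 3973/98.
The farthest remaining point B is at distance² 2797/98 ≤ 3973/98.
r = √(3973/98) ≈ 6.37.

6.37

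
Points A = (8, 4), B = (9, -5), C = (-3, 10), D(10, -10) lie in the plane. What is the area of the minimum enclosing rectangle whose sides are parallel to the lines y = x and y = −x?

In coordinates u = x + y, v = x − y the rectangle is axis-aligned; the map (x,y)→(u,v) scales areas by 2.
u-values: 12, 4, 7, 0; range = 12 − 0 = 12.
v-values: 4, 14, -13, 20; range = 20 − (-13) = 33.
Area = (12 × 33) / 2 = 198.

198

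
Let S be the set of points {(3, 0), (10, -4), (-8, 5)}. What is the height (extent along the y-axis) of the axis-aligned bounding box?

9

max y = 5, min y = -4, so height = 9.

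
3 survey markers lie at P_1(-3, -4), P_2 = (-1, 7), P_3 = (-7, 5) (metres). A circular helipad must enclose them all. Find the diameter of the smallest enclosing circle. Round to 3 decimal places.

11.233

Side lengths²: P_1P_2² = 125, P_1P_3² = 97, P_2P_3² = 40.
Since P_1P_2² = 125 < 97 + 40 = 137, the triangle is acute, so the smallest enclosing circle is the circumcircle.
Circumcentre = (-157/62, 99/62), r² = 60625/1922.
Diameter = 2r = 2√(60625/1922) ≈ 11.233.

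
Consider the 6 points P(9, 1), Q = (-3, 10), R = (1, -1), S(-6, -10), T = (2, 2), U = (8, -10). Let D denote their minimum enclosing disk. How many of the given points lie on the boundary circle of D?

By Welzl's lemma the MEC is supported by two points (diametrically opposite) or three points (on a circumcircle).
The minimum enclosing circle is determined by three boundary points: Q, S, U.
Their circumcentre is (1, -0.825) with r² = 133.180625.
The farthest remaining point P is at distance² 67.330625 ≤ 133.180625.
The points at distance exactly r from the centre are Q, S, U — 3 points.

3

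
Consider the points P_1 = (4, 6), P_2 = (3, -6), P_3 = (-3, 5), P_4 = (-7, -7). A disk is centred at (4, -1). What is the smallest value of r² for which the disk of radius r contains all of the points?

157

The required radius is the distance from (4, -1) to the farthest point.
Squared distances: 49, 26, 85, 157.
Maximum is 157, attained at P_4.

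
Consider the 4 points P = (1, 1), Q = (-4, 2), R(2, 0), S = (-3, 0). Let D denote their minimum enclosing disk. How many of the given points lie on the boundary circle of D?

The farthest pair is Q–R with squared distance 40. The circle on this segment as diameter has centre (-1, 1) and r² = 40/4 = 10.
Check P: distance² to centre = 4 ≤ 10, so it lies inside.
All remaining points lie in this disk, and no smaller disk contains both endpoints, so this is the minimum enclosing circle.
The points at distance exactly r from the centre are Q, R — 2 points.

2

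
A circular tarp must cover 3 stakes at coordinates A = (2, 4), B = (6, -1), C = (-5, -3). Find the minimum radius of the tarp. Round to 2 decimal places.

Side lengths²: AB² = 41, AC² = 98, BC² = 125.
Since BC² = 125 < 98 + 41 = 139, the triangle is acute, so the smallest enclosing circle is the circumcircle.
Circumcentre = (7/18, -25/18), r² = 5125/162.
r = √(5125/162) ≈ 5.62.

5.62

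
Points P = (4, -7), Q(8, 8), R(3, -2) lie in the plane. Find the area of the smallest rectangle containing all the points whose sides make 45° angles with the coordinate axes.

104.5

In coordinates u = x + y, v = x − y the rectangle is axis-aligned; the map (x,y)→(u,v) scales areas by 2.
u-values: -3, 16, 1; range = 16 − (-3) = 19.
v-values: 11, 0, 5; range = 11 − 0 = 11.
Area = (19 × 11) / 2 = 104.5.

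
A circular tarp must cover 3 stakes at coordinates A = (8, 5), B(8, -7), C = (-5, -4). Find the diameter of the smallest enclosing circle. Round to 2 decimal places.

Side lengths²: AB² = 144, AC² = 250, BC² = 178.
Since AC² = 250 < 178 + 144 = 322, the triangle is acute, so the smallest enclosing circle is the circumcircle.
Circumcentre = (33/13, -1), r² = 11125/169.
Diameter = 2r = 2√(11125/169) ≈ 16.23.

16.23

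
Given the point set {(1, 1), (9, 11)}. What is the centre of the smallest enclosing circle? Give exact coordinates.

The smallest circle enclosing two points has them as diameter endpoints.
Centre = midpoint = (5, 6); r² = |(1, 1)−(9, 11)|²/4 = 164/4 = 41.
Centre = (5, 6).

(5, 6)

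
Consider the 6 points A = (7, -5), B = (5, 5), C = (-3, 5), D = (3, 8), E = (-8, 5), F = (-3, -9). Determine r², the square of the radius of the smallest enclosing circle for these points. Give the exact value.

A smallest enclosing disk is always determined by at most three of the input points on its boundary.
The minimum enclosing circle is determined by three boundary points: D, E, F.
Their circumcentre is (-17/26, -7/26) with r² = 2125/26.
The farthest remaining point A is at distance² 2105/26 ≤ 2125/26.

2125/26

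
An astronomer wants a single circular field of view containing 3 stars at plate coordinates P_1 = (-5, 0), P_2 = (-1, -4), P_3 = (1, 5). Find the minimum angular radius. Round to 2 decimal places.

4.63

Side lengths²: P_1P_2² = 32, P_1P_3² = 61, P_2P_3² = 85.
Since P_2P_3² = 85 < 61 + 32 = 93, the triangle is acute, so the smallest enclosing circle is the circumcircle.
Circumcentre = (-9/22, 13/22), r² = 5185/242.
r = √(5185/242) ≈ 4.63.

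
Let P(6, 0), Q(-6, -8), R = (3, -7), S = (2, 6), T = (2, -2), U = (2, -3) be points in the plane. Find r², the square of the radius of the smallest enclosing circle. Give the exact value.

65

By Welzl's lemma the MEC is supported by two points (diametrically opposite) or three points (on a circumcircle).
The farthest pair is Q–S with squared distance 260. The circle on this segment as diameter has centre (-2, -1) and r² = 260/4 = 65.
Check P: distance² to centre = 65 ≤ 65, so it lies inside.
All remaining points lie in this disk, and no smaller disk contains both endpoints, so this is the minimum enclosing circle.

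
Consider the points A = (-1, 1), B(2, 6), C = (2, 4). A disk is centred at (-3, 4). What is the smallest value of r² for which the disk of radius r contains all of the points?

The required radius is the distance from (-3, 4) to the farthest point.
Squared distances: 13, 29, 25.
Maximum is 29, attained at B.

29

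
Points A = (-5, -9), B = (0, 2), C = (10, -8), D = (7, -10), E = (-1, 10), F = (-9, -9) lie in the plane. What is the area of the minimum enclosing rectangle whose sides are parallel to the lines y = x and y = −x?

In coordinates u = x + y, v = x − y the rectangle is axis-aligned; the map (x,y)→(u,v) scales areas by 2.
u-values: -14, 2, 2, -3, 9, -18; range = 9 − (-18) = 27.
v-values: 4, -2, 18, 17, -11, 0; range = 18 − (-11) = 29.
Area = (27 × 29) / 2 = 391.5.

391.5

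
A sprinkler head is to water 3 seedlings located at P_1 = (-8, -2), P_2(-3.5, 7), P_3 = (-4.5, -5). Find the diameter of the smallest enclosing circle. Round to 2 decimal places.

12.04

Side lengths²: P_1P_2² = 101.25, P_1P_3² = 21.25, P_2P_3² = 145.
Since P_2P_3² = 145 ≥ 101.25 + 21.25 = 122.5, the angle opposite P_2P_3 is not acute, so the smallest enclosing circle has P_2P_3 as diameter.
Centre = midpoint of P_2P_3 = (-4, 1), r² = 145/4 = 36.25.
Diameter = 2r = 2√(36.25) ≈ 12.04.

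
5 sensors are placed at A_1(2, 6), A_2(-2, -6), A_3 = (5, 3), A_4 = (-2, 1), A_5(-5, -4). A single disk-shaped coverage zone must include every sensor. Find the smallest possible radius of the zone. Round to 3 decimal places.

6.326

A smallest enclosing disk is always determined by at most three of the input points on its boundary.
The minimum enclosing circle is determined by three boundary points: A_1, A_2, A_5.
Their circumcentre is (-3/22, 1/22) with r² = 9685/242.
The farthest remaining point A_3 is at distance² 8497/242 ≤ 9685/242.
r = √(9685/242) ≈ 6.326.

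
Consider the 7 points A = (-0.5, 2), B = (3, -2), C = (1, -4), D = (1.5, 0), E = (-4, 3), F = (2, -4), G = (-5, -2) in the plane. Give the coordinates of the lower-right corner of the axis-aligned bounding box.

(3, -4)

x-range [-5, 3], y-range [-4, 3].
The lower-right corner is (3, -4).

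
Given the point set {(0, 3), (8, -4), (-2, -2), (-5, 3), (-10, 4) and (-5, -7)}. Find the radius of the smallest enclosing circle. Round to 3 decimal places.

The farthest pair is (8, -4)–(-10, 4) with squared distance 388. The circle on this segment as diameter has centre (-1, 0) and r² = 388/4 = 97.
Check (0, 3): distance² to centre = 10 ≤ 97, so it lies inside.
All remaining points lie in this disk, and no smaller disk contains both endpoints, so this is the minimum enclosing circle.
r = √97 ≈ 9.849.

9.849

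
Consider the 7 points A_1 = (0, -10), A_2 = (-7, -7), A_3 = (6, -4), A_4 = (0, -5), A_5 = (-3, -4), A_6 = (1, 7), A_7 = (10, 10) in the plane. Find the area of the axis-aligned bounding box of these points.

340

x ranges over [-7, 10], width 17.
y ranges over [-10, 10], height 20.
Area = 17 × 20 = 340.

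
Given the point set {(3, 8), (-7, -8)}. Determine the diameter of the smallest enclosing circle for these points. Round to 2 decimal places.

18.87

The smallest circle enclosing two points has them as diameter endpoints.
Centre = midpoint = (-2, 0); r² = |(3, 8)−(-7, -8)|²/4 = 356/4 = 89.
Diameter = 2r = 2√89 ≈ 18.87.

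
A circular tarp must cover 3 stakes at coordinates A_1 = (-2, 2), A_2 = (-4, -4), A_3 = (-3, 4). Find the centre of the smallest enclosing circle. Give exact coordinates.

(-3.5, 0)

Side lengths²: A_1A_2² = 40, A_1A_3² = 5, A_2A_3² = 65.
Since A_2A_3² = 65 ≥ 40 + 5 = 45, the angle opposite A_2A_3 is not acute, so the smallest enclosing circle has A_2A_3 as diameter.
Centre = midpoint of A_2A_3 = (-3.5, 0), r² = 65/4 = 16.25.
Centre = (-3.5, 0).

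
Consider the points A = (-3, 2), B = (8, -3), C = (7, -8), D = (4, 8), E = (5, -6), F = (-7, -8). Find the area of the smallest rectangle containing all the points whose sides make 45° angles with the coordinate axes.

In coordinates u = x + y, v = x − y the rectangle is axis-aligned; the map (x,y)→(u,v) scales areas by 2.
u-values: -1, 5, -1, 12, -1, -15; range = 12 − (-15) = 27.
v-values: -5, 11, 15, -4, 11, 1; range = 15 − (-5) = 20.
Area = (27 × 20) / 2 = 270.

270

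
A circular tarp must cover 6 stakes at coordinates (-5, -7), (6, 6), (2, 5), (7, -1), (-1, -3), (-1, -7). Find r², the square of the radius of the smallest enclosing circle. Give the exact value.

The farthest pair is (-5, -7)–(6, 6) with squared distance 290. The circle on this segment as diameter has centre (0.5, -0.5) and r² = 290/4 = 72.5.
Check (2, 5): distance² to centre = 32.5 ≤ 72.5, so it lies inside.
All remaining points lie in this disk, and no smaller disk contains both endpoints, so this is the minimum enclosing circle.

72.5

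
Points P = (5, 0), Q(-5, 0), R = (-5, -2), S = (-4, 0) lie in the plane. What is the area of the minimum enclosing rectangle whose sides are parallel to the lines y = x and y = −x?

In coordinates u = x + y, v = x − y the rectangle is axis-aligned; the map (x,y)→(u,v) scales areas by 2.
u-values: 5, -5, -7, -4; range = 5 − (-7) = 12.
v-values: 5, -5, -3, -4; range = 5 − (-5) = 10.
Area = (12 × 10) / 2 = 60.

60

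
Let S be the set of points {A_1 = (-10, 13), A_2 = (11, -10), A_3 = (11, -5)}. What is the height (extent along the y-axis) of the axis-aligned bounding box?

23

max y = 13, min y = -10, so height = 23.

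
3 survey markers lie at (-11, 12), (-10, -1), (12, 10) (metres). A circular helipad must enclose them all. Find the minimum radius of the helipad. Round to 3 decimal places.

12.465

Call the three points A, B, C in the order given.
Side lengths²: AB² = 170, AC² = 533, BC² = 605.
Since BC² = 605 < 533 + 170 = 703, the triangle is acute, so the smallest enclosing circle is the circumcircle.
Circumcentre = (5/54, 341/54), r² = 226525/1458.
r = √(226525/1458) ≈ 12.465.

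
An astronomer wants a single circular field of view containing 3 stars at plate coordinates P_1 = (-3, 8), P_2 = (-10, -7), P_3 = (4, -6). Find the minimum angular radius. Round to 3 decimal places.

8.957

Side lengths²: P_1P_2² = 274, P_1P_3² = 245, P_2P_3² = 197.
Since P_1P_2² = 274 < 245 + 197 = 442, the triangle is acute, so the smallest enclosing circle is the circumcircle.
Circumcentre = (-197/58, -55/58), r² = 134945/1682.
r = √(134945/1682) ≈ 8.957.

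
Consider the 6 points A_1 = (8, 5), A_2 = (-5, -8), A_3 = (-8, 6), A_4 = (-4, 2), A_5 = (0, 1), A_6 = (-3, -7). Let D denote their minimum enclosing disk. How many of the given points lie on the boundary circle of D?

3

A smallest enclosing disk is always determined by at most three of the input points on its boundary.
The minimum enclosing circle is determined by three boundary points: A_1, A_2, A_3.
Their circumcentre is (-11/34, 11/34) with r² = 52685/578.
The farthest remaining point A_6 is at distance² 35141/578 ≤ 52685/578.
The points at distance exactly r from the centre are A_1, A_2, A_3 — 3 points.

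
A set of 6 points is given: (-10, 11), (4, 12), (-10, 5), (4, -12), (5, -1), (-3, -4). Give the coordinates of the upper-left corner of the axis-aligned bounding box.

x-range [-10, 5], y-range [-12, 12].
The upper-left corner is (-10, 12).

(-10, 12)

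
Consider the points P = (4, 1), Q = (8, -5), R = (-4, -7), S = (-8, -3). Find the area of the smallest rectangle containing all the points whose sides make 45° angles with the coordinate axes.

144

In coordinates u = x + y, v = x − y the rectangle is axis-aligned; the map (x,y)→(u,v) scales areas by 2.
u-values: 5, 3, -11, -11; range = 5 − (-11) = 16.
v-values: 3, 13, 3, -5; range = 13 − (-5) = 18.
Area = (16 × 18) / 2 = 144.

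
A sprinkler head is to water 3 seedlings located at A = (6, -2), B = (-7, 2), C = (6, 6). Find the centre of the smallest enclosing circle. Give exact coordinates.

(3/26, 2)

Side lengths²: AB² = 185, AC² = 64, BC² = 185.
Since BC² = 185 < 185 + 64 = 249, the triangle is acute, so the smallest enclosing circle is the circumcircle.
Circumcentre = (3/26, 2), r² = 34225/676.
Centre = (3/26, 2).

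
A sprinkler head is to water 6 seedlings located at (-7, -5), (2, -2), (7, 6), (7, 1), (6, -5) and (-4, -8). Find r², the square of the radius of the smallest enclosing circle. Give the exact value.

By Welzl's lemma the MEC is supported by two points (diametrically opposite) or three points (on a circumcircle).
The minimum enclosing circle is determined by three boundary points: (-7, -5), (7, 6), (-4, -8).
Their circumcentre is (0.66, -0.34) with r² = 80.3912.
The farthest remaining point (6, -5) is at distance² 50.2312 ≤ 80.3912.

80.3912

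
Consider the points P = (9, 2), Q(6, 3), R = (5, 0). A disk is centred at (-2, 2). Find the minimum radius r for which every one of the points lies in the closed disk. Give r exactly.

The required radius is the distance from (-2, 2) to the farthest point.
Squared distances: 121, 65, 53.
Maximum is 121, attained at P.
r = √121 = 11.

11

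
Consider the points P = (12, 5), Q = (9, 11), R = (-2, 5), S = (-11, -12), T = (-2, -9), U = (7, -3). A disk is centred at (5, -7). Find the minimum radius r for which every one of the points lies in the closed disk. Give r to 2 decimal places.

18.44

The required radius is the distance from (5, -7) to the farthest point.
Squared distances: 193, 340, 193, 281, 53, 20.
Maximum is 340, attained at Q.
r = √340 ≈ 18.44.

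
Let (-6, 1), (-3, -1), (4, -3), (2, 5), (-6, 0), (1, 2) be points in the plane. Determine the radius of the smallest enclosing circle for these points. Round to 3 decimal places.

5.517

The minimum enclosing circle of a finite set is fixed by two of the points (as a diameter) or three (as a circumcircle).
The minimum enclosing circle is determined by three boundary points: (-6, 1), (4, -3), (2, 5).
Their circumcentre is (-5/9, 1/9) with r² = 2465/81.
The farthest remaining point (-6, 0) is at distance² 2402/81 ≤ 2465/81.
r = √(2465/81) ≈ 5.517.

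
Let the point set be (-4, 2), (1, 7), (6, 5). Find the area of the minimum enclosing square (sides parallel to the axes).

The bounding box has width 10 and height 5.
An axis-aligned square enclosing the set must have side ≥ max(width, height).
So the minimum side is max(10, 5) = 10.
Area = 10² = 100.

100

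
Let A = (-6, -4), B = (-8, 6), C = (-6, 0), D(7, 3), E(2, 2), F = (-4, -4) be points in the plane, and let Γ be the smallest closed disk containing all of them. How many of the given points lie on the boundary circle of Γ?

By Welzl's lemma the MEC is supported by two points (diametrically opposite) or three points (on a circumcircle).
The minimum enclosing circle is determined by three boundary points: A, B, D.
Their circumcentre is (-23/24, 53/24) with r² = 18421/288.
The farthest remaining point F is at distance² 13765/288 ≤ 18421/288.
The points at distance exactly r from the centre are A, B, D — 3 points.

3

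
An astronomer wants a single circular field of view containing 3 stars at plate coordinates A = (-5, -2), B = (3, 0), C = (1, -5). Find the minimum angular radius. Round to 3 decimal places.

4.137

Side lengths²: AB² = 68, AC² = 45, BC² = 29.
Since AB² = 68 < 45 + 29 = 74, the triangle is acute, so the smallest enclosing circle is the circumcircle.
Circumcentre = (-11/12, -4/3), r² = 2465/144.
r = √(2465/144) ≈ 4.137.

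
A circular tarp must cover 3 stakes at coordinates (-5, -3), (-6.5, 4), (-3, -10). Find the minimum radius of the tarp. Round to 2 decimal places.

7.22

Call the three points A, B, C in the order given.
Side lengths²: AB² = 51.25, AC² = 53, BC² = 208.25.
Since BC² = 208.25 ≥ 53 + 51.25 = 104.25, the angle opposite BC is not acute, so the smallest enclosing circle has BC as diameter.
Centre = midpoint of BC = (-4.75, -3), r² = 208.25/4 = 52.0625.
r = √(52.0625) ≈ 7.22.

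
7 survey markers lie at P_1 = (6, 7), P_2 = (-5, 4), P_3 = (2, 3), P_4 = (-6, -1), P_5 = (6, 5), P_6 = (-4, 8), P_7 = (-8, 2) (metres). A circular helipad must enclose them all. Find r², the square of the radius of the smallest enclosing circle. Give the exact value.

55.25

By Welzl's lemma the MEC is supported by two points (diametrically opposite) or three points (on a circumcircle).
The farthest pair is P_1–P_7 with squared distance 221. The circle on this segment as diameter has centre (-1, 4.5) and r² = 221/4 = 55.25.
Check P_2: distance² to centre = 16.25 ≤ 55.25, so it lies inside.
All remaining points lie in this disk, and no smaller disk contains both endpoints, so this is the minimum enclosing circle.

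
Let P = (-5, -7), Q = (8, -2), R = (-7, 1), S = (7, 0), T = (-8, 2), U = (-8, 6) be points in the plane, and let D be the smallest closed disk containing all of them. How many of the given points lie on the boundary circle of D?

3

The minimum enclosing circle is determined by three boundary points: P, Q, U.
Their circumcentre is (-13/23, 20/23) with r² = 43165/529.
The farthest remaining point S is at distance² 30676/529 ≤ 43165/529.
The points at distance exactly r from the centre are P, Q, U — 3 points.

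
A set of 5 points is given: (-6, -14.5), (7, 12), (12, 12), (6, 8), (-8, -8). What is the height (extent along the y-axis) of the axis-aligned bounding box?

max y = 12, min y = -14.5, so height = 26.5.

26.5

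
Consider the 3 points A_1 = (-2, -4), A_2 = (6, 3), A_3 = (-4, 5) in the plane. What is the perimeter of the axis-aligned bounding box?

Width = max x − min x = 6 − (-4) = 10.
Height = max y − min y = 5 − (-4) = 9.
Perimeter = 2(10 + 9) = 38.

38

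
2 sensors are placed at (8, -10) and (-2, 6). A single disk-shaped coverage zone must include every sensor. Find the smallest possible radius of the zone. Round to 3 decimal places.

9.434

The smallest circle enclosing two points has them as diameter endpoints.
Centre = midpoint = (3, -2); r² = |(8, -10)−(-2, 6)|²/4 = 356/4 = 89.
r = √89 ≈ 9.434.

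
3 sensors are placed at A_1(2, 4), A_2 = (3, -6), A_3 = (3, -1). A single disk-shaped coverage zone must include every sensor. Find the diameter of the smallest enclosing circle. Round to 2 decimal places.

Side lengths²: A_1A_2² = 101, A_1A_3² = 26, A_2A_3² = 25.
Since A_1A_2² = 101 ≥ 26 + 25 = 51, the angle opposite A_1A_2 is not acute, so the smallest enclosing circle has A_1A_2 as diameter.
Centre = midpoint of A_1A_2 = (2.5, -1), r² = 101/4 = 25.25.
Diameter = 2r = 2√(25.25) ≈ 10.05.

10.05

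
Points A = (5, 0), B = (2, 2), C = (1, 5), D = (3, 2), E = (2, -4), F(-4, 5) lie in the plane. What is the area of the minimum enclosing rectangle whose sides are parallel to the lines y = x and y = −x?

60

In coordinates u = x + y, v = x − y the rectangle is axis-aligned; the map (x,y)→(u,v) scales areas by 2.
u-values: 5, 4, 6, 5, -2, 1; range = 6 − (-2) = 8.
v-values: 5, 0, -4, 1, 6, -9; range = 6 − (-9) = 15.
Area = (8 × 15) / 2 = 60.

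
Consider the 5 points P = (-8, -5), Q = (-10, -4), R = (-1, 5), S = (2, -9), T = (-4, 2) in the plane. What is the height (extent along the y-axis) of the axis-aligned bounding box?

max y = 5, min y = -9, so height = 14.

14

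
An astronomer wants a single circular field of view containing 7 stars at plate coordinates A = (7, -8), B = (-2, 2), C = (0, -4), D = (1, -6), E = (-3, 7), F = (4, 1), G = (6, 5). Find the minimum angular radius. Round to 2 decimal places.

9.01

The minimum enclosing circle of a finite set is fixed by two of the points (as a diameter) or three (as a circumcircle).
The farthest pair is A–E with squared distance 325. The circle on this segment as diameter has centre (2, -0.5) and r² = 325/4 = 81.25.
Check B: distance² to centre = 22.25 ≤ 81.25, so it lies inside.
All remaining points lie in this disk, and no smaller disk contains both endpoints, so this is the minimum enclosing circle.
r = √(81.25) ≈ 9.01.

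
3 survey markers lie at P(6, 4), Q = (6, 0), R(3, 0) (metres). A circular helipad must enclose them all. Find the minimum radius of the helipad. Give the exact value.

Side lengths²: PQ² = 16, PR² = 25, QR² = 9.
Since PR² = 25 ≥ 16 + 9 = 25, the angle opposite PR is not acute, so the smallest enclosing circle has PR as diameter.
Centre = midpoint of PR = (4.5, 2), r² = 25/4 = 6.25.
r = √(6.25) = 2.5.

2.5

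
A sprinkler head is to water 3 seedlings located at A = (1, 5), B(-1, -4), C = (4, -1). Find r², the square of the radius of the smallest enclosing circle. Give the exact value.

Side lengths²: AB² = 85, AC² = 45, BC² = 34.
Since AB² = 85 ≥ 45 + 34 = 79, the angle opposite AB is not acute, so the smallest enclosing circle has AB as diameter.
Centre = midpoint of AB = (0, 0.5), r² = 85/4 = 21.25.

21.25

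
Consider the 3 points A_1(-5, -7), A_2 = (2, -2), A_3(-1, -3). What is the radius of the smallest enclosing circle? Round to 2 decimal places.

4.30

Side lengths²: A_1A_2² = 74, A_1A_3² = 32, A_2A_3² = 10.
Since A_1A_2² = 74 ≥ 32 + 10 = 42, the angle opposite A_1A_2 is not acute, so the smallest enclosing circle has A_1A_2 as diameter.
Centre = midpoint of A_1A_2 = (-1.5, -4.5), r² = 74/4 = 18.5.
r = √(18.5) ≈ 4.30.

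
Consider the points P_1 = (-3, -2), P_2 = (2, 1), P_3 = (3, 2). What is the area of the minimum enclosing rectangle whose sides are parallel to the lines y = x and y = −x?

In coordinates u = x + y, v = x − y the rectangle is axis-aligned; the map (x,y)→(u,v) scales areas by 2.
u-values: -5, 3, 5; range = 5 − (-5) = 10.
v-values: -1, 1, 1; range = 1 − (-1) = 2.
Area = (10 × 2) / 2 = 10.

10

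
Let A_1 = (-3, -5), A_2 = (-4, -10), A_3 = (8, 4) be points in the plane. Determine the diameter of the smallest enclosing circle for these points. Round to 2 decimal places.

18.44

Side lengths²: A_1A_2² = 26, A_1A_3² = 202, A_2A_3² = 340.
Since A_2A_3² = 340 ≥ 202 + 26 = 228, the angle opposite A_2A_3 is not acute, so the smallest enclosing circle has A_2A_3 as diameter.
Centre = midpoint of A_2A_3 = (2, -3), r² = 340/4 = 85.
Diameter = 2r = 2√85 ≈ 18.44.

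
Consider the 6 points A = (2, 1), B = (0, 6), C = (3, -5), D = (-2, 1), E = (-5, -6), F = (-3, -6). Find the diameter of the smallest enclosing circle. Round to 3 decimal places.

The minimum enclosing circle is determined by three boundary points: B, C, E.
Their circumcentre is (-23/14, -5/14) with r² = 4225/98.
The farthest remaining point F is at distance² 3301/98 ≤ 4225/98.
Diameter = 2r = 2√(4225/98) ≈ 13.132.

13.132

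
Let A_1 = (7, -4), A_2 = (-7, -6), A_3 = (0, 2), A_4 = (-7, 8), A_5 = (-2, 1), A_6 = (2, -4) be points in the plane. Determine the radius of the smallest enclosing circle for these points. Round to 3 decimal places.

9.313

By Welzl's lemma the MEC is supported by two points (diametrically opposite) or three points (on a circumcircle).
The minimum enclosing circle is determined by three boundary points: A_1, A_2, A_4.
Their circumcentre is (-6/7, 1) with r² = 4250/49.
The farthest remaining point A_6 is at distance² 1625/49 ≤ 4250/49.
r = √(4250/49) ≈ 9.313.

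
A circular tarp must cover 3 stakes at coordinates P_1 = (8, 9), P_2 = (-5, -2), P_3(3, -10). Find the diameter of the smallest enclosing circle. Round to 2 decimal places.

Side lengths²: P_1P_2² = 290, P_1P_3² = 386, P_2P_3² = 128.
Since P_1P_3² = 386 < 290 + 128 = 418, the triangle is acute, so the smallest enclosing circle is the circumcircle.
Circumcentre = (113/24, -7/24), r² = 27985/288.
Diameter = 2r = 2√(27985/288) ≈ 19.71.

19.71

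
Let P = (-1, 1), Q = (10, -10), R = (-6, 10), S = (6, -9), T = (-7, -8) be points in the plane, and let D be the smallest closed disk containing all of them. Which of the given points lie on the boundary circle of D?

The farthest pair is Q–R with squared distance 656. The circle on this segment as diameter has centre (2, 0) and r² = 656/4 = 164.
Check P: distance² to centre = 10 ≤ 164, so it lies inside.
All remaining points lie in this disk, and no smaller disk contains both endpoints, so this is the minimum enclosing circle.
The points at distance exactly r from the centre are Q, R — 2 points.

Q, R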